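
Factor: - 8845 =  - 5^1 * 29^1*61^1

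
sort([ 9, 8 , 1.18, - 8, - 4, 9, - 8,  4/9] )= [- 8, - 8,-4,4/9, 1.18, 8,9, 9 ] 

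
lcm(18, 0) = 0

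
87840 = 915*96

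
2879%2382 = 497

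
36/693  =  4/77 = 0.05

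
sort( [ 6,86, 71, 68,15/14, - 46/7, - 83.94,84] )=[  -  83.94, - 46/7,  15/14 , 6, 68,71,84, 86]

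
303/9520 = 303/9520 = 0.03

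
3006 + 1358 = 4364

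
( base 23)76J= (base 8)7424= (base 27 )57Q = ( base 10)3860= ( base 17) d61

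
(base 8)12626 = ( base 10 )5526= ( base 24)9E6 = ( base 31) 5n8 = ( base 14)202A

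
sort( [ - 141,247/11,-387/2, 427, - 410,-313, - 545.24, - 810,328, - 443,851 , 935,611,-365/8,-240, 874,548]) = [ - 810, - 545.24, - 443, - 410, - 313, - 240 , - 387/2, - 141, - 365/8, 247/11,328, 427,548,611,851,874,935]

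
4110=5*822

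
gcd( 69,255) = 3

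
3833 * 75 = 287475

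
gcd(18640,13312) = 16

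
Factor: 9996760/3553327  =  2^3*5^1*491^1*509^1* 3553327^( -1 )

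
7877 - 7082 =795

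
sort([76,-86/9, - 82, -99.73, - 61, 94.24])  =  [ - 99.73,-82,-61, - 86/9, 76, 94.24] 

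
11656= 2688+8968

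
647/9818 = 647/9818 = 0.07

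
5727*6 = 34362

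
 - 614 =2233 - 2847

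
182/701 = 182/701 =0.26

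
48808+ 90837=139645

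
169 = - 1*( - 169 ) 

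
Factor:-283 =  - 283^1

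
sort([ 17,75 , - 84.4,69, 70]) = [ - 84.4 , 17,69, 70,75 ] 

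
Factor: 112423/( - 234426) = - 2^( - 1 )*3^( - 1 )*19^1*61^1*89^( - 1) * 97^1* 439^( -1)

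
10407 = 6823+3584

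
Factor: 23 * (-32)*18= - 2^6 * 3^2*23^1 = - 13248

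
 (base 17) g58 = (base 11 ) 35a9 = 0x126d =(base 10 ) 4717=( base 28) 60D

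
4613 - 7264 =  - 2651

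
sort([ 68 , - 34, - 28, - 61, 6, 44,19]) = [ - 61, - 34, - 28,6,19,  44,68]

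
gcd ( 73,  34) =1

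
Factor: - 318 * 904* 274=- 78767328 = -2^5* 3^1* 53^1 * 113^1 * 137^1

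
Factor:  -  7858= - 2^1*3929^1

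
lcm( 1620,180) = 1620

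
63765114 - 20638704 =43126410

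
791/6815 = 791/6815=0.12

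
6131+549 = 6680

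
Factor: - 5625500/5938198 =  - 2^1*5^3 * 7^( - 1 ) * 11251^1*424157^( - 1 )  =  - 2812750/2969099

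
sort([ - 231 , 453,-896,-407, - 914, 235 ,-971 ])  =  [ - 971,  -  914, - 896, -407,-231,  235,453]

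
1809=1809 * 1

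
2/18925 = 2/18925 = 0.00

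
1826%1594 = 232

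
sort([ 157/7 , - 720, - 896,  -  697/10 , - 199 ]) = [ - 896 , - 720,-199, - 697/10, 157/7]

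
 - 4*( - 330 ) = 1320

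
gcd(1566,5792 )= 2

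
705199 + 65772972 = 66478171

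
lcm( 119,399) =6783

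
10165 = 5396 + 4769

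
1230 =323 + 907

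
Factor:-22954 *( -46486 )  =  2^2*11^1*23^1*499^1*2113^1  =  1067039644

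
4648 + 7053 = 11701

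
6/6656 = 3/3328 = 0.00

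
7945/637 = 12 + 43/91= 12.47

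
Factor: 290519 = 353^1*823^1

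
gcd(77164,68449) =1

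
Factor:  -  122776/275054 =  - 2^2*13^( - 1 )*71^(-1 )*103^1 = - 412/923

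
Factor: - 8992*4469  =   - 40185248 = - 2^5*41^1 * 109^1*281^1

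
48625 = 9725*5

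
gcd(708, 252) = 12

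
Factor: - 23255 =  - 5^1*4651^1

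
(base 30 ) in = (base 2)1000110011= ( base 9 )685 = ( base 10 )563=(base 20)183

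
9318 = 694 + 8624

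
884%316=252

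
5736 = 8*717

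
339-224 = 115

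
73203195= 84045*871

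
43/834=43/834=0.05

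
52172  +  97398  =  149570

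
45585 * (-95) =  -4330575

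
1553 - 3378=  - 1825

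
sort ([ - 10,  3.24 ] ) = [ - 10, 3.24 ]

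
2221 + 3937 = 6158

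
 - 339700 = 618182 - 957882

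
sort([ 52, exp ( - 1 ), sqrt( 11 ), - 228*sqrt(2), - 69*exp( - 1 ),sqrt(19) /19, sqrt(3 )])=[ - 228*sqrt(2 ), - 69*exp( - 1), sqrt(  19 )/19, exp( - 1), sqrt ( 3), sqrt( 11), 52] 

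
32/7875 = 32/7875= 0.00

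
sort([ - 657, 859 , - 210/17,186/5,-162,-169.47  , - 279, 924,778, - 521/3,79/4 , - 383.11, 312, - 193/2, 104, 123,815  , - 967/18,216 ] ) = [ - 657, - 383.11, - 279, - 521/3,- 169.47,-162,- 193/2, - 967/18,  -  210/17,79/4,186/5, 104,123, 216,312, 778,815,859,924]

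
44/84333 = 44/84333 = 0.00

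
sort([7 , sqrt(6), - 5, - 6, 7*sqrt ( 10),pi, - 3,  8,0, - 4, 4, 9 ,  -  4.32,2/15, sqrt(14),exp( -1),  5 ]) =[ - 6, - 5, - 4.32, - 4,  -  3, 0,  2/15, exp( - 1),sqrt( 6), pi, sqrt(14), 4, 5,7, 8,9,7*sqrt(10 ) ]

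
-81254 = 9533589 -9614843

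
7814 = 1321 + 6493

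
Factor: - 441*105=-3^3*5^1*7^3 = - 46305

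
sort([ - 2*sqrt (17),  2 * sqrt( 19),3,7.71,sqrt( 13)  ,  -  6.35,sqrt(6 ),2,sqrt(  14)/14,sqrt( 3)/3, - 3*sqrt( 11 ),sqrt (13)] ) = [ - 3*sqrt(11), - 2*sqrt( 17) , - 6.35,sqrt( 14)/14,sqrt( 3 )/3,2, sqrt(6 ),3,sqrt( 13),sqrt(13), 7.71,2*sqrt ( 19) ]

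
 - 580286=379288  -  959574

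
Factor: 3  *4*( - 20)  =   - 240= -  2^4*3^1 * 5^1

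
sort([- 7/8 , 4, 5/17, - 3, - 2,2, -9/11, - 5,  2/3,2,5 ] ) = [ - 5,  -  3, - 2,-7/8, - 9/11, 5/17, 2/3,  2, 2, 4,5 ] 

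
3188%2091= 1097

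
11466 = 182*63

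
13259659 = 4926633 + 8333026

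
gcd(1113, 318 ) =159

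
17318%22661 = 17318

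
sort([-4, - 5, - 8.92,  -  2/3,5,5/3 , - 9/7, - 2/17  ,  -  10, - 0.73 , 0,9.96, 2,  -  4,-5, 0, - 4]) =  [  -  10,-8.92, -5 , - 5, - 4, - 4,  -  4, - 9/7,-0.73, - 2/3,-2/17,0, 0,5/3,2,5,9.96]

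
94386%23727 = 23205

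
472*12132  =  5726304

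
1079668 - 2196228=-1116560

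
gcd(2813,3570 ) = 1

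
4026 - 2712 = 1314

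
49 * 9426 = 461874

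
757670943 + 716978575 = 1474649518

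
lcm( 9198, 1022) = 9198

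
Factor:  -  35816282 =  - 2^1*73^1*245317^1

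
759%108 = 3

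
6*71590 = 429540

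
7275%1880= 1635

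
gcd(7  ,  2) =1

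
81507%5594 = 3191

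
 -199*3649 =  - 726151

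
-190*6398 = -1215620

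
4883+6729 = 11612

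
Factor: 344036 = 2^2 * 7^1*11^1*1117^1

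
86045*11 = 946495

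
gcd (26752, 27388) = 4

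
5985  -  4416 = 1569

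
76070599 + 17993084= 94063683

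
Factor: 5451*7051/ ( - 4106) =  - 2^(-1 )*3^1*11^1 *23^1*79^1*641^1*2053^( - 1 ) = - 38435001/4106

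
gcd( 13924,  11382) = 2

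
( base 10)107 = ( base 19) 5c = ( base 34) 35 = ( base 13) 83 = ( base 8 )153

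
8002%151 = 150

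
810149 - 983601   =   - 173452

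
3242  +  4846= 8088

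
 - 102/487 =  - 1 + 385/487  =  - 0.21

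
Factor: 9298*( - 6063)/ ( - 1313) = 56373774/1313 = 2^1*3^1*13^ ( - 1 ) * 43^1*47^1*101^( - 1)*4649^1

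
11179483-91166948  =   - 79987465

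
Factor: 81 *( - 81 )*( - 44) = 288684= 2^2*3^8*11^1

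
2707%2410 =297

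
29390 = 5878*5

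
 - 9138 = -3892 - 5246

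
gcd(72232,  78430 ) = 2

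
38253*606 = 23181318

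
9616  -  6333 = 3283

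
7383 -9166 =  - 1783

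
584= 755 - 171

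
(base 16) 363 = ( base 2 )1101100011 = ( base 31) RU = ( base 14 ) 45d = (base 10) 867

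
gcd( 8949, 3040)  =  19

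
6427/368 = 6427/368 = 17.46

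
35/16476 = 35/16476 = 0.00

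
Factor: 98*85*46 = 2^2*5^1*7^2*17^1*23^1= 383180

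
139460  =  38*3670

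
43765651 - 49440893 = - 5675242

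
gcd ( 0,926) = 926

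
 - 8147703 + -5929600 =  - 14077303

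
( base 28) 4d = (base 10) 125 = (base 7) 236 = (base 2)1111101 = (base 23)5a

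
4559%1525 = 1509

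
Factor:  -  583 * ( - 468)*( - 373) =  - 2^2 *3^2*11^1*13^1*53^1* 373^1  =  - 101770812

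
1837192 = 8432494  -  6595302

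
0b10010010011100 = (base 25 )eom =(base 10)9372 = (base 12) 5510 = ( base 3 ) 110212010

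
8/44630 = 4/22315  =  0.00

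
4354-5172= - 818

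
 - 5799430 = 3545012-9344442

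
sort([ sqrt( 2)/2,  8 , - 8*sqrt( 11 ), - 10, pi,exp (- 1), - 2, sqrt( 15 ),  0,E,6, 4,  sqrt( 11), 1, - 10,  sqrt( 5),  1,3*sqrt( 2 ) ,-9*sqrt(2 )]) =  [-8*sqrt (11), - 9*sqrt (2 ),-10 ,- 10, -2, 0,exp(-1),sqrt( 2 ) /2, 1, 1, sqrt( 5), E, pi , sqrt( 11), sqrt( 15), 4,3*sqrt( 2 ), 6, 8 ]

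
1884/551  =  3 + 231/551 = 3.42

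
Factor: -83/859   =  -83^1*859^( - 1)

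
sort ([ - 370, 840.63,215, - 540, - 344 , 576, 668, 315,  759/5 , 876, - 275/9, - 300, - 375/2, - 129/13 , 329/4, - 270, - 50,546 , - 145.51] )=[ - 540,-370, - 344, - 300, - 270, - 375/2, - 145.51, - 50 , - 275/9, - 129/13 , 329/4, 759/5 , 215, 315,546,576,668,840.63,876 ] 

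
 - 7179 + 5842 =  - 1337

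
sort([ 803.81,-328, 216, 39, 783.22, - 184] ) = [ - 328,  -  184,39,216, 783.22 , 803.81]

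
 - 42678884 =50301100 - 92979984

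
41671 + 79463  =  121134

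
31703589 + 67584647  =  99288236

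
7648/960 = 239/30=7.97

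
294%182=112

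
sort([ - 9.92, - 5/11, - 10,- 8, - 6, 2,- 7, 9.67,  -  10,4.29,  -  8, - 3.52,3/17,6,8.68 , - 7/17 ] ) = [ - 10, -10, - 9.92,-8, - 8,- 7,- 6 , - 3.52,-5/11, - 7/17, 3/17,2,  4.29,6,8.68, 9.67]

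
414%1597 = 414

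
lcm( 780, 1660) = 64740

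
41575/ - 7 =-5940  +  5/7=   -  5939.29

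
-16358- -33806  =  17448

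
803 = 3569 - 2766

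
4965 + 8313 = 13278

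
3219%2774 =445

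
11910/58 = 205 + 10/29= 205.34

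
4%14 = 4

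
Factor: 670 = 2^1*5^1*67^1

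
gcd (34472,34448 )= 8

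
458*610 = 279380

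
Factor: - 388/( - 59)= 2^2*59^(-1)*97^1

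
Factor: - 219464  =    -  2^3 * 7^1*3919^1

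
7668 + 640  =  8308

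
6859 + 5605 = 12464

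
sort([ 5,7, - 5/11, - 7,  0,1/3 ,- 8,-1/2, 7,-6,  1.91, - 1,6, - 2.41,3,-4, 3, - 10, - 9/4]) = [ - 10, - 8, - 7,  -  6, - 4 ,-2.41, - 9/4,-1, - 1/2, - 5/11,0,  1/3, 1.91,  3, 3,  5,6,7, 7] 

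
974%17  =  5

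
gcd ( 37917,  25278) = 12639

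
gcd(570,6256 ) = 2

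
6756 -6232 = 524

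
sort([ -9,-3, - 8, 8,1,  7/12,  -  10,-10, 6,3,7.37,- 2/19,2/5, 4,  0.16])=[ - 10,-10,  -  9, - 8, -3, - 2/19,0.16, 2/5, 7/12, 1, 3,4 , 6,7.37, 8]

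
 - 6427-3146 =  - 9573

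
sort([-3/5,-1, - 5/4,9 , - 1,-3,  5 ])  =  [- 3, - 5/4, - 1, - 1, - 3/5,5,9] 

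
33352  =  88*379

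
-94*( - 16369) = 1538686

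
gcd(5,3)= 1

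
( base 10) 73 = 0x49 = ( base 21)3a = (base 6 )201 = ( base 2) 1001001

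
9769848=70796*138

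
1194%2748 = 1194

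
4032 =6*672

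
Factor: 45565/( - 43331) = -5^1*13^1*701^1 * 43331^( - 1)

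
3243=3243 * 1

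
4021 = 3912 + 109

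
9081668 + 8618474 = 17700142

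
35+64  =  99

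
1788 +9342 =11130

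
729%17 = 15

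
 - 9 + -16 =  - 25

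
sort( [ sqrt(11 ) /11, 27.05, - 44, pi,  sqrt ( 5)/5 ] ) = [ - 44, sqrt( 11)/11, sqrt(5)/5, pi, 27.05]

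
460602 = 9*51178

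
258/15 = 86/5  =  17.20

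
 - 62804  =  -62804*1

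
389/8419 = 389/8419 = 0.05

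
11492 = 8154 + 3338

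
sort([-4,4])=[- 4, 4]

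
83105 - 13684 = 69421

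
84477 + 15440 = 99917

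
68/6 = 34/3 = 11.33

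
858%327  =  204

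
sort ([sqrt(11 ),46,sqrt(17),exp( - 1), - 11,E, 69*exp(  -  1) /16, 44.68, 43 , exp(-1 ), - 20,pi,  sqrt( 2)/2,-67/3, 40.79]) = [ - 67/3, -20,-11, exp( - 1 ), exp(-1), sqrt ( 2 ) /2,69*exp(  -  1)/16, E, pi, sqrt(11),sqrt( 17), 40.79,43, 44.68, 46] 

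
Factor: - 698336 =-2^5*139^1*157^1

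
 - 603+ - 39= - 642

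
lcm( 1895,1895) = 1895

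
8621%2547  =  980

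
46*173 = 7958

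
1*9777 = 9777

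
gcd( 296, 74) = 74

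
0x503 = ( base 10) 1283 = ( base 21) 2J2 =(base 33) 15t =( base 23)29I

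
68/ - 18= -34/9 = - 3.78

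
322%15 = 7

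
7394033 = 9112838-1718805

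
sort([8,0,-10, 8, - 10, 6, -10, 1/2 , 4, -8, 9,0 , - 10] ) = [  -  10,-10, - 10, - 10  ,  -  8, 0,0,1/2 , 4, 6,  8 , 8, 9]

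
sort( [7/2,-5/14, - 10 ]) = [ - 10  ,-5/14, 7/2 ]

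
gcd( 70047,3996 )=9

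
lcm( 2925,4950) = 64350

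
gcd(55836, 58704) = 12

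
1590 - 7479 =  - 5889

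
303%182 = 121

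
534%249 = 36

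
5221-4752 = 469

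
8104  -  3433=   4671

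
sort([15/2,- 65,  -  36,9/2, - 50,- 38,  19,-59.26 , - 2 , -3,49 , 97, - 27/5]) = [-65, - 59.26,-50, - 38,-36, - 27/5, - 3,-2,  9/2,  15/2, 19,49, 97 ] 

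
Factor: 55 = 5^1*11^1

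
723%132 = 63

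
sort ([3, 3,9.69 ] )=[ 3,3,9.69 ]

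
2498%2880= 2498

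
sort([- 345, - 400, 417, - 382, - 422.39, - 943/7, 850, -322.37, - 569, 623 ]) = [ - 569, - 422.39,- 400, - 382, - 345,-322.37,-943/7,417, 623, 850]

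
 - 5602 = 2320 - 7922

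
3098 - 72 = 3026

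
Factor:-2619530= - 2^1*5^1*17^1*19^1 * 811^1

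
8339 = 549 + 7790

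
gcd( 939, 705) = 3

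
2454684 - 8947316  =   - 6492632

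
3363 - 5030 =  - 1667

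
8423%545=248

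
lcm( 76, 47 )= 3572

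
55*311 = 17105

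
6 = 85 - 79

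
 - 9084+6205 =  - 2879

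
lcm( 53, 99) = 5247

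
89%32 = 25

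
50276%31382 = 18894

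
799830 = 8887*90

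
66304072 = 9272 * 7151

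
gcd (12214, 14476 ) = 2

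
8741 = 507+8234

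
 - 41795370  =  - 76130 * 549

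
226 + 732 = 958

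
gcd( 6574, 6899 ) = 1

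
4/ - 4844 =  - 1 + 1210/1211 = -  0.00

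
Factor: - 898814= - 2^1*7^1 * 19^1*31^1*109^1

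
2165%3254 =2165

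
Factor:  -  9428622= - 2^1*3^1*7^1*224491^1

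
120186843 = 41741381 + 78445462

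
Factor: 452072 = 2^3*56509^1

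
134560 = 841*160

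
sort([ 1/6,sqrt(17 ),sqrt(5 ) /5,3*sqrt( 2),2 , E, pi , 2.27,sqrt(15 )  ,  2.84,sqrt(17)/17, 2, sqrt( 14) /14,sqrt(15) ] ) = [1/6,sqrt( 17)/17,sqrt(14)/14,sqrt( 5 )/5, 2,2,2.27, E,2.84,pi,sqrt( 15 ),sqrt( 15),sqrt( 17),3*sqrt( 2)] 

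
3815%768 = 743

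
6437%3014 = 409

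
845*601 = 507845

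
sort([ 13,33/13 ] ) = [ 33/13, 13]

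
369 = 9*41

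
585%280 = 25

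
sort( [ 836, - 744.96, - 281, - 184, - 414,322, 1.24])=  [ - 744.96,  -  414, - 281, - 184 , 1.24,322  ,  836]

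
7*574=4018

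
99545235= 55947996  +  43597239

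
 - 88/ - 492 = 22/123 = 0.18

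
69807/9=7756 + 1/3 = 7756.33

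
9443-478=8965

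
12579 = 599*21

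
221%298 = 221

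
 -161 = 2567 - 2728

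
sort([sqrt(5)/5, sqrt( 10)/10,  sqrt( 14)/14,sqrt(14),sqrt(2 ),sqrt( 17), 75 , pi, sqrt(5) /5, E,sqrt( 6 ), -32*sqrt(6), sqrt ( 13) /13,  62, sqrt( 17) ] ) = [ - 32*sqrt( 6 ),sqrt(14 )/14, sqrt( 13)/13, sqrt( 10 )/10,sqrt(5)/5,sqrt(5)/5,sqrt( 2), sqrt (6), E,pi, sqrt( 14),sqrt( 17), sqrt(17), 62,75 ] 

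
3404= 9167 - 5763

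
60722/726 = 83 + 232/363= 83.64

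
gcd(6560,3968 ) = 32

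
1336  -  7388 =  - 6052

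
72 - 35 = 37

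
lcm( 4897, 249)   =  14691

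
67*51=3417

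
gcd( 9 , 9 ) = 9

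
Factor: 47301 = 3^1*15767^1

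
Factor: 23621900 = 2^2 * 5^2 * 236219^1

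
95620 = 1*95620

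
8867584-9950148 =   -  1082564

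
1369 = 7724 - 6355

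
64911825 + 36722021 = 101633846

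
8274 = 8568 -294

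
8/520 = 1/65= 0.02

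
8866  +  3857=12723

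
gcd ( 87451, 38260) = 1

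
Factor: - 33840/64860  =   - 2^2*3^1*23^( - 1 ) = -12/23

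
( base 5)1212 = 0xB6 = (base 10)182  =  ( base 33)5H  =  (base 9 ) 222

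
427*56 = 23912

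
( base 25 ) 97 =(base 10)232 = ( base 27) 8G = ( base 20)bc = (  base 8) 350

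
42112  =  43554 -1442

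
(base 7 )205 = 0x67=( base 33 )34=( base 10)103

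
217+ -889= - 672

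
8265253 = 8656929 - 391676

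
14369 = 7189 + 7180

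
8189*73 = 597797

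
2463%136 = 15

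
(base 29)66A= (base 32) 53E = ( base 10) 5230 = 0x146E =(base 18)G2A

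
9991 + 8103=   18094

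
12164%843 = 362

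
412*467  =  192404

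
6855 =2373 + 4482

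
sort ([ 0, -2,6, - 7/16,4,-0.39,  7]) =[ -2, -7/16, -0.39,0 , 4,6,7] 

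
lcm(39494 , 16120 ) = 789880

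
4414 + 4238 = 8652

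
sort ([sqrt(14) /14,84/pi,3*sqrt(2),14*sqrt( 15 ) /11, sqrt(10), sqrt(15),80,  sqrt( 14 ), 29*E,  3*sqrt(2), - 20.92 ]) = [ - 20.92, sqrt( 14 )/14, sqrt(10),sqrt(14),  sqrt( 15 ),3*sqrt(2), 3*sqrt( 2 ), 14 *sqrt(15 ) /11,84/pi, 29*E,80]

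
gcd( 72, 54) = 18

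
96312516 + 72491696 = 168804212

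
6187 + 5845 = 12032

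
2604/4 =651 = 651.00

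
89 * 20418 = 1817202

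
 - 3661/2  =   - 3661/2 = -1830.50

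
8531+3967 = 12498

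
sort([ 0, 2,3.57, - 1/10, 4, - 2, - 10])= [ - 10 , - 2,  -  1/10, 0, 2, 3.57, 4]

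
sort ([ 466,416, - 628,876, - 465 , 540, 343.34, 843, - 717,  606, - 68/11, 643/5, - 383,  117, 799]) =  [ - 717, - 628, - 465, - 383 , - 68/11, 117,643/5, 343.34, 416, 466, 540, 606, 799, 843, 876] 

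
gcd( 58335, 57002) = 1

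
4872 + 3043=7915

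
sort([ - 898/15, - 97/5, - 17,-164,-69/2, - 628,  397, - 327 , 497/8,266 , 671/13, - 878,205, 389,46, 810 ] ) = [ - 878, - 628, - 327, - 164, - 898/15, - 69/2, - 97/5, - 17,46,671/13, 497/8,205,266,389,397, 810] 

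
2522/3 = 2522/3 =840.67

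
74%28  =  18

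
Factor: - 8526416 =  - 2^4*109^1*4889^1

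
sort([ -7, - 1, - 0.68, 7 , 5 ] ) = [- 7, - 1 ,-0.68,5,7 ] 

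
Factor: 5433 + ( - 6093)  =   - 660=- 2^2*3^1*5^1*11^1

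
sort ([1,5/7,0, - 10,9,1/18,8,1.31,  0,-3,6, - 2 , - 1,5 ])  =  [ - 10, - 3, - 2, - 1 , 0, 0,1/18,5/7,  1,1.31, 5,6, 8,9] 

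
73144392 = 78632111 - 5487719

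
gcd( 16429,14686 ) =7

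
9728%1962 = 1880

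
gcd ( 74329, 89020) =1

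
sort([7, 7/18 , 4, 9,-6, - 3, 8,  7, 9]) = [ - 6, - 3, 7/18, 4, 7 , 7, 8 , 9, 9 ]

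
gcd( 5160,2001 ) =3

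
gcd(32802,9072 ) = 42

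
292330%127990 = 36350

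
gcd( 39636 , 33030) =6606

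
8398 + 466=8864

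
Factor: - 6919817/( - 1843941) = 3^( - 1 )*11^( -1) * 71^(-1)*787^(- 1)*6919817^1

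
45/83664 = 5/9296 = 0.00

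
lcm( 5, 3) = 15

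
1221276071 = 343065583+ 878210488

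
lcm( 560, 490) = 3920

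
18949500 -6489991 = 12459509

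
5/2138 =5/2138 = 0.00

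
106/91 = 106/91 = 1.16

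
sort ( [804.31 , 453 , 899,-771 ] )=[  -  771,453,804.31, 899 ] 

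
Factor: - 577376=  -  2^5*18043^1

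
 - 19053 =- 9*2117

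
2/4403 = 2/4403 = 0.00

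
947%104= 11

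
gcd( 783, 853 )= 1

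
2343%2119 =224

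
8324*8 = 66592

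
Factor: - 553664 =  - 2^6*41^1*211^1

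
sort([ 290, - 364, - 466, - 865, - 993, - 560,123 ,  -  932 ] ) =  [ - 993, - 932,  -  865, - 560, - 466,  -  364, 123,290]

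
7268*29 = 210772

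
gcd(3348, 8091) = 279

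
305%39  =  32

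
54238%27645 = 26593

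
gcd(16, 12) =4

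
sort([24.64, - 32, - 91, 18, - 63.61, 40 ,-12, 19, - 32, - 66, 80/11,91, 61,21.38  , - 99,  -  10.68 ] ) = [ - 99, - 91, - 66, - 63.61, - 32, - 32,-12, - 10.68, 80/11, 18, 19, 21.38, 24.64, 40, 61,91]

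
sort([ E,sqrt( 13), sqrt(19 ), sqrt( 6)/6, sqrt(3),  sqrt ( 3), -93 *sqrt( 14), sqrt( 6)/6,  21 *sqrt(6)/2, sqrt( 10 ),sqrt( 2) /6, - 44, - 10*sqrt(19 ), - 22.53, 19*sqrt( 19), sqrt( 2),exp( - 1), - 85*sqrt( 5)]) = [ -93*sqrt( 14 ),-85 * sqrt( 5 ), - 44,-10*sqrt(19),  -  22.53, sqrt( 2 )/6,  exp (  -  1), sqrt(6 )/6, sqrt( 6)/6, sqrt(2), sqrt(3) , sqrt( 3),  E , sqrt(10),sqrt( 13), sqrt(19), 21*sqrt(6)/2, 19*sqrt( 19)] 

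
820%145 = 95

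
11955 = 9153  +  2802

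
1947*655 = 1275285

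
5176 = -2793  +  7969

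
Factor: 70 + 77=3^1*7^2 = 147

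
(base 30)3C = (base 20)52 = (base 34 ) 30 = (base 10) 102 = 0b1100110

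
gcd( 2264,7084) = 4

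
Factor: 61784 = 2^3*7723^1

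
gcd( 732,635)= 1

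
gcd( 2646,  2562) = 42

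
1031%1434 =1031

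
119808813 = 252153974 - 132345161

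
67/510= 67/510 = 0.13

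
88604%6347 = 6093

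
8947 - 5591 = 3356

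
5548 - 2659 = 2889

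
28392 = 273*104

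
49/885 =49/885 = 0.06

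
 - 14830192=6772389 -21602581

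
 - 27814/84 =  - 13907/42 = -331.12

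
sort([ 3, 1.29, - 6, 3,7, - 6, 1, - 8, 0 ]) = [-8,  -  6, - 6,0, 1,1.29,3,3,7]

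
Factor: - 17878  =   - 2^1*7^1*1277^1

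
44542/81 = 44542/81 = 549.90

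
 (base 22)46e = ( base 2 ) 100000100010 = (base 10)2082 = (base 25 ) 387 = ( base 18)67c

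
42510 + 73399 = 115909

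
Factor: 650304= 2^6 * 3^2*1129^1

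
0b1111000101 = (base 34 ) sd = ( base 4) 33011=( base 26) 1b3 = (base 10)965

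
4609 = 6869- 2260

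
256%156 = 100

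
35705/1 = 35705 = 35705.00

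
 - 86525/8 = - 10816 + 3/8 = - 10815.62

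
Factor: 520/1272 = 65/159= 3^(-1)*5^1*13^1*53^( - 1)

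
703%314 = 75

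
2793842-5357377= - 2563535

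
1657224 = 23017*72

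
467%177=113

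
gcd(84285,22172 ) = 1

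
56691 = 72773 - 16082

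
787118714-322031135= 465087579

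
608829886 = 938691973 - 329862087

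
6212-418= 5794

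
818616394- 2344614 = 816271780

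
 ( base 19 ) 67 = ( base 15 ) 81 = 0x79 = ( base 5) 441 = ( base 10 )121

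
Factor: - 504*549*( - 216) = 59766336 = 2^6*3^7 * 7^1*61^1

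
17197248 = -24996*(  -  688 ) 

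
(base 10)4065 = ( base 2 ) 111111100001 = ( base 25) 6cf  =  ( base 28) 555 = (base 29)4O5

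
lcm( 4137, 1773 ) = 12411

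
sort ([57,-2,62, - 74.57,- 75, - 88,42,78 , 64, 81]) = [  -  88, - 75,-74.57, - 2,42,57,62, 64, 78,81 ]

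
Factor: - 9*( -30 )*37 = 2^1 * 3^3*5^1*37^1 = 9990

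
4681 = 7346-2665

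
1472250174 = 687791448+784458726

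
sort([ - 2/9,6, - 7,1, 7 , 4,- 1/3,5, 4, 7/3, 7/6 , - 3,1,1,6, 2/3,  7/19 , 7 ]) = [ - 7, - 3 , - 1/3, - 2/9, 7/19, 2/3 , 1,1,1 , 7/6, 7/3 , 4,  4, 5  ,  6, 6,7,7] 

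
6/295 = 6/295  =  0.02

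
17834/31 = 17834/31 = 575.29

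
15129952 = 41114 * 368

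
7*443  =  3101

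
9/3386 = 9/3386 = 0.00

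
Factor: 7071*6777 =47920167 = 3^4*251^1*2357^1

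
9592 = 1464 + 8128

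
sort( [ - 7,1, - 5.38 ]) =[ - 7,-5.38, 1 ] 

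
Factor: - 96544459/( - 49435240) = 2^( - 3) * 5^( - 1 )*11^1*113^( - 1)*10937^ (  -  1)*8776769^1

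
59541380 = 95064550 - 35523170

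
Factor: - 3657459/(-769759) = 3^1 * 13^1 * 61^(  -  1) *191^1*491^1*  12619^(-1)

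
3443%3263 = 180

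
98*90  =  8820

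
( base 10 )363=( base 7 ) 1026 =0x16b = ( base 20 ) I3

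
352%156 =40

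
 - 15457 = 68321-83778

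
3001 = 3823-822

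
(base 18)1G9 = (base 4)21231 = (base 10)621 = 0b1001101101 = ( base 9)760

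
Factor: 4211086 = 2^1*11^1*191413^1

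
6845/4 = 6845/4 = 1711.25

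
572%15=2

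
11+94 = 105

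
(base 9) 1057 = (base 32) od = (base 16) 30d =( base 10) 781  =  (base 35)MB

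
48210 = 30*1607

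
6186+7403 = 13589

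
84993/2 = 42496 + 1/2 = 42496.50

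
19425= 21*925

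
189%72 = 45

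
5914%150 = 64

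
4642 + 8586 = 13228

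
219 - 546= - 327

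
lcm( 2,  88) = 88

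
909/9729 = 101/1081=0.09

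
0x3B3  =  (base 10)947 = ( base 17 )34C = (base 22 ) 1L1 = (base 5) 12242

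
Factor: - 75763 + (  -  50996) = - 3^1*29^1*31^1*47^1 = - 126759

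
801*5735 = 4593735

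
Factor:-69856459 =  - 6311^1 * 11069^1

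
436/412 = 109/103= 1.06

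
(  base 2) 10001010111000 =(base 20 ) 1248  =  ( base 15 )2978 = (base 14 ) 334c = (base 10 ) 8888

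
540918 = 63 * 8586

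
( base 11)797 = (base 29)13p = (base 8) 1671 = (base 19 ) 2c3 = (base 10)953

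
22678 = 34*667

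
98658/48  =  2055+3/8 = 2055.38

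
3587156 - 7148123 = - 3560967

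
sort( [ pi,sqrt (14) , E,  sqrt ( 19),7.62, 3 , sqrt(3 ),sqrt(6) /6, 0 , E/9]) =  [0, E/9,sqrt(6)/6,  sqrt(3 ), E , 3, pi, sqrt( 14 ),sqrt( 19 ) , 7.62]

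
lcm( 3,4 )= 12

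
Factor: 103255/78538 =965/734 = 2^( -1)*5^1*193^1*367^( - 1 ) 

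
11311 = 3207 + 8104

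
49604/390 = 24802/195 = 127.19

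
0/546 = 0 = 0.00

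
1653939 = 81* 20419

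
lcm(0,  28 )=0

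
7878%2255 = 1113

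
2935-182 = 2753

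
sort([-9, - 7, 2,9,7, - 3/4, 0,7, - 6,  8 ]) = [ - 9,-7,-6, -3/4,  0,2,7,7,8,9]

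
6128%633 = 431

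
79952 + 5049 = 85001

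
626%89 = 3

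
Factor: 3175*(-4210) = -13366750 = -2^1*5^3* 127^1 * 421^1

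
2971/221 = 13 + 98/221 = 13.44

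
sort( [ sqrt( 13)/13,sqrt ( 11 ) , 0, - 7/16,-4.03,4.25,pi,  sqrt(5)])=[ - 4.03, -7/16, 0, sqrt(13) /13 , sqrt (5 ),  pi, sqrt(11) , 4.25 ]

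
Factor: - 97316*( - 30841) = 3001322756 = 2^2 *24329^1 * 30841^1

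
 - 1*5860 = -5860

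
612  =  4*153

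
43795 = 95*461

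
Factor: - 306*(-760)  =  232560 =2^4 * 3^2*5^1*17^1*19^1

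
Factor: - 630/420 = -2^(-1)*3^1 = - 3/2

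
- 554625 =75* (  -  7395 ) 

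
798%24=6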